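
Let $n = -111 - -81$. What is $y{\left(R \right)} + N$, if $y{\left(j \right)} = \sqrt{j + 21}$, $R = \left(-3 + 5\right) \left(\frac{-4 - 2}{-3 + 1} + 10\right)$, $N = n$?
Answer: $-30 + \sqrt{47} \approx -23.144$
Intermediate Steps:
$n = -30$ ($n = -111 + 81 = -30$)
$N = -30$
$R = 26$ ($R = 2 \left(- \frac{6}{-2} + 10\right) = 2 \left(\left(-6\right) \left(- \frac{1}{2}\right) + 10\right) = 2 \left(3 + 10\right) = 2 \cdot 13 = 26$)
$y{\left(j \right)} = \sqrt{21 + j}$
$y{\left(R \right)} + N = \sqrt{21 + 26} - 30 = \sqrt{47} - 30 = -30 + \sqrt{47}$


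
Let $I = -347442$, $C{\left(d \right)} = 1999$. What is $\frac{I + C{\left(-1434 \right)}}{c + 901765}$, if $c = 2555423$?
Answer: $- \frac{49349}{493884} \approx -0.09992$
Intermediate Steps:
$\frac{I + C{\left(-1434 \right)}}{c + 901765} = \frac{-347442 + 1999}{2555423 + 901765} = - \frac{345443}{3457188} = \left(-345443\right) \frac{1}{3457188} = - \frac{49349}{493884}$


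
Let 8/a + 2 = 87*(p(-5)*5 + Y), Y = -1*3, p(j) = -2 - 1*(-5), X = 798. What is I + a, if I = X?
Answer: 415762/521 ≈ 798.01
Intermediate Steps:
I = 798
p(j) = 3 (p(j) = -2 + 5 = 3)
Y = -3
a = 4/521 (a = 8/(-2 + 87*(3*5 - 3)) = 8/(-2 + 87*(15 - 3)) = 8/(-2 + 87*12) = 8/(-2 + 1044) = 8/1042 = 8*(1/1042) = 4/521 ≈ 0.0076775)
I + a = 798 + 4/521 = 415762/521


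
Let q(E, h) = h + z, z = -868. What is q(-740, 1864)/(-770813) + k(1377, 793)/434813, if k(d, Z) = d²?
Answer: 1461127809129/335159512969 ≈ 4.3595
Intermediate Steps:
q(E, h) = -868 + h (q(E, h) = h - 868 = -868 + h)
q(-740, 1864)/(-770813) + k(1377, 793)/434813 = (-868 + 1864)/(-770813) + 1377²/434813 = 996*(-1/770813) + 1896129*(1/434813) = -996/770813 + 1896129/434813 = 1461127809129/335159512969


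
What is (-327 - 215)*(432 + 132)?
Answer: -305688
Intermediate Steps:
(-327 - 215)*(432 + 132) = -542*564 = -305688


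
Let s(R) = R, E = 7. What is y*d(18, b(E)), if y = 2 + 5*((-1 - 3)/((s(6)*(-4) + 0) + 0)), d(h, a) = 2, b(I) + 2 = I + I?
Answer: 17/3 ≈ 5.6667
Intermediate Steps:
b(I) = -2 + 2*I (b(I) = -2 + (I + I) = -2 + 2*I)
y = 17/6 (y = 2 + 5*((-1 - 3)/((6*(-4) + 0) + 0)) = 2 + 5*(-4/((-24 + 0) + 0)) = 2 + 5*(-4/(-24 + 0)) = 2 + 5*(-4/(-24)) = 2 + 5*(-4*(-1/24)) = 2 + 5*(⅙) = 2 + ⅚ = 17/6 ≈ 2.8333)
y*d(18, b(E)) = (17/6)*2 = 17/3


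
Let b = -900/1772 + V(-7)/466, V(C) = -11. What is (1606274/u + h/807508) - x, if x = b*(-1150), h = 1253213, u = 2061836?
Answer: -2012350976263947805/3304891875154436 ≈ -608.90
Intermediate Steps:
b = -109723/206438 (b = -900/1772 - 11/466 = -900*1/1772 - 11*1/466 = -225/443 - 11/466 = -109723/206438 ≈ -0.53151)
x = 63090725/103219 (x = -109723/206438*(-1150) = 63090725/103219 ≈ 611.23)
(1606274/u + h/807508) - x = (1606274/2061836 + 1253213/807508) - 1*63090725/103219 = (1606274*(1/2061836) + 1253213*(1/807508)) - 63090725/103219 = (803137/1030918 + 96401/62116) - 63090725/103219 = 74634592005/32018251244 - 63090725/103219 = -2012350976263947805/3304891875154436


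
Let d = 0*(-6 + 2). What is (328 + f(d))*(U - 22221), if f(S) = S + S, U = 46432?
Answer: 7941208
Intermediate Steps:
d = 0 (d = 0*(-4) = 0)
f(S) = 2*S
(328 + f(d))*(U - 22221) = (328 + 2*0)*(46432 - 22221) = (328 + 0)*24211 = 328*24211 = 7941208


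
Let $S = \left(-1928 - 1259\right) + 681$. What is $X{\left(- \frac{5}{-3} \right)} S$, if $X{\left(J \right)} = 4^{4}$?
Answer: $-641536$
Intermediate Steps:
$X{\left(J \right)} = 256$
$S = -2506$ ($S = -3187 + 681 = -2506$)
$X{\left(- \frac{5}{-3} \right)} S = 256 \left(-2506\right) = -641536$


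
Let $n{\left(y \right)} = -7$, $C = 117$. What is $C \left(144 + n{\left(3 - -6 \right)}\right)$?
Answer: $16029$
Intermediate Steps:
$C \left(144 + n{\left(3 - -6 \right)}\right) = 117 \left(144 - 7\right) = 117 \cdot 137 = 16029$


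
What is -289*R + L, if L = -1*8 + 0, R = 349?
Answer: -100869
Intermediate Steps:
L = -8 (L = -8 + 0 = -8)
-289*R + L = -289*349 - 8 = -100861 - 8 = -100869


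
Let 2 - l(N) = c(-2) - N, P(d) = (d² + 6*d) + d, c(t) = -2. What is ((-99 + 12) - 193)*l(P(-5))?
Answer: 1680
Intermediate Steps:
P(d) = d² + 7*d
l(N) = 4 + N (l(N) = 2 - (-2 - N) = 2 + (2 + N) = 4 + N)
((-99 + 12) - 193)*l(P(-5)) = ((-99 + 12) - 193)*(4 - 5*(7 - 5)) = (-87 - 193)*(4 - 5*2) = -280*(4 - 10) = -280*(-6) = 1680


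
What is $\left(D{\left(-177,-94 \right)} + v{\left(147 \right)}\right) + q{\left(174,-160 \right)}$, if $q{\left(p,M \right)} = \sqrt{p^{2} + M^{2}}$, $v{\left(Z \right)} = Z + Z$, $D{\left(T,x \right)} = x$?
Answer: $200 + 2 \sqrt{13969} \approx 436.38$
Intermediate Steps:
$v{\left(Z \right)} = 2 Z$
$q{\left(p,M \right)} = \sqrt{M^{2} + p^{2}}$
$\left(D{\left(-177,-94 \right)} + v{\left(147 \right)}\right) + q{\left(174,-160 \right)} = \left(-94 + 2 \cdot 147\right) + \sqrt{\left(-160\right)^{2} + 174^{2}} = \left(-94 + 294\right) + \sqrt{25600 + 30276} = 200 + \sqrt{55876} = 200 + 2 \sqrt{13969}$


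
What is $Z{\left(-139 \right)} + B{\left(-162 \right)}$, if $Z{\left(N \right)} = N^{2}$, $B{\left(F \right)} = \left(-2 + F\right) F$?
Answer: $45889$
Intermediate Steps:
$B{\left(F \right)} = F \left(-2 + F\right)$
$Z{\left(-139 \right)} + B{\left(-162 \right)} = \left(-139\right)^{2} - 162 \left(-2 - 162\right) = 19321 - -26568 = 19321 + 26568 = 45889$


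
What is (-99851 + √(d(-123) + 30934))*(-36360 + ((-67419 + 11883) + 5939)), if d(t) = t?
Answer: 8582892407 - 85957*√30811 ≈ 8.5678e+9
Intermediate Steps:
(-99851 + √(d(-123) + 30934))*(-36360 + ((-67419 + 11883) + 5939)) = (-99851 + √(-123 + 30934))*(-36360 + ((-67419 + 11883) + 5939)) = (-99851 + √30811)*(-36360 + (-55536 + 5939)) = (-99851 + √30811)*(-36360 - 49597) = (-99851 + √30811)*(-85957) = 8582892407 - 85957*√30811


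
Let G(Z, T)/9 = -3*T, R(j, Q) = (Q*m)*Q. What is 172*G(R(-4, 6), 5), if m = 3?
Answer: -23220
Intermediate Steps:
R(j, Q) = 3*Q² (R(j, Q) = (Q*3)*Q = (3*Q)*Q = 3*Q²)
G(Z, T) = -27*T (G(Z, T) = 9*(-3*T) = -27*T)
172*G(R(-4, 6), 5) = 172*(-27*5) = 172*(-135) = -23220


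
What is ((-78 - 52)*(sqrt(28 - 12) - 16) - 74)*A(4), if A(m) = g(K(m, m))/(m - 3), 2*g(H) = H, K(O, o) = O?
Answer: 2972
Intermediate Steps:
g(H) = H/2
A(m) = m/(2*(-3 + m)) (A(m) = (m/2)/(m - 3) = (m/2)/(-3 + m) = m/(2*(-3 + m)))
((-78 - 52)*(sqrt(28 - 12) - 16) - 74)*A(4) = ((-78 - 52)*(sqrt(28 - 12) - 16) - 74)*((1/2)*4/(-3 + 4)) = (-130*(sqrt(16) - 16) - 74)*((1/2)*4/1) = (-130*(4 - 16) - 74)*((1/2)*4*1) = (-130*(-12) - 74)*2 = (1560 - 74)*2 = 1486*2 = 2972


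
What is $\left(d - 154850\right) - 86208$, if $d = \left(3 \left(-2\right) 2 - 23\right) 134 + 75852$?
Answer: $-169896$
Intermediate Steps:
$d = 71162$ ($d = \left(\left(-6\right) 2 - 23\right) 134 + 75852 = \left(-12 - 23\right) 134 + 75852 = \left(-35\right) 134 + 75852 = -4690 + 75852 = 71162$)
$\left(d - 154850\right) - 86208 = \left(71162 - 154850\right) - 86208 = -83688 - 86208 = -169896$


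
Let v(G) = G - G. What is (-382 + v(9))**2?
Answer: 145924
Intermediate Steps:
v(G) = 0
(-382 + v(9))**2 = (-382 + 0)**2 = (-382)**2 = 145924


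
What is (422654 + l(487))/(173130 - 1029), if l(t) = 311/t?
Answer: 205832809/83813187 ≈ 2.4559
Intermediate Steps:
(422654 + l(487))/(173130 - 1029) = (422654 + 311/487)/(173130 - 1029) = (422654 + 311*(1/487))/172101 = (422654 + 311/487)*(1/172101) = (205832809/487)*(1/172101) = 205832809/83813187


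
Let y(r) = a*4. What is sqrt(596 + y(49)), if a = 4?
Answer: 6*sqrt(17) ≈ 24.739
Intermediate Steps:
y(r) = 16 (y(r) = 4*4 = 16)
sqrt(596 + y(49)) = sqrt(596 + 16) = sqrt(612) = 6*sqrt(17)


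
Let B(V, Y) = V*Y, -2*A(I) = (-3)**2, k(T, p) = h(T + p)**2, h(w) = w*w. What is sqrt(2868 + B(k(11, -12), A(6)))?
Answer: sqrt(11454)/2 ≈ 53.512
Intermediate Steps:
h(w) = w**2
k(T, p) = (T + p)**4 (k(T, p) = ((T + p)**2)**2 = (T + p)**4)
A(I) = -9/2 (A(I) = -1/2*(-3)**2 = -1/2*9 = -9/2)
sqrt(2868 + B(k(11, -12), A(6))) = sqrt(2868 + (11 - 12)**4*(-9/2)) = sqrt(2868 + (-1)**4*(-9/2)) = sqrt(2868 + 1*(-9/2)) = sqrt(2868 - 9/2) = sqrt(5727/2) = sqrt(11454)/2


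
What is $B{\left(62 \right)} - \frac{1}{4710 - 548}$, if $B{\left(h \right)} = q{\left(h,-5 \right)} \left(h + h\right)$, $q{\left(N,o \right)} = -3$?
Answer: $- \frac{1548265}{4162} \approx -372.0$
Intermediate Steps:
$B{\left(h \right)} = - 6 h$ ($B{\left(h \right)} = - 3 \left(h + h\right) = - 3 \cdot 2 h = - 6 h$)
$B{\left(62 \right)} - \frac{1}{4710 - 548} = \left(-6\right) 62 - \frac{1}{4710 - 548} = -372 - \frac{1}{4162} = - \frac{1548265}{4162}$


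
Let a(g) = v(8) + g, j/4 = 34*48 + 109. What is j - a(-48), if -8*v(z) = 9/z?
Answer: 448777/64 ≈ 7012.1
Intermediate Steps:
v(z) = -9/(8*z)
j = 6964 (j = 4*(34*48 + 109) = 4*(1632 + 109) = 4*1741 = 6964)
a(g) = -9/64 + g (a(g) = -9/8/8 + g = -9/8*⅛ + g = -9/64 + g)
j - a(-48) = 6964 - (-9/64 - 48) = 6964 - 1*(-3081/64) = 6964 + 3081/64 = 448777/64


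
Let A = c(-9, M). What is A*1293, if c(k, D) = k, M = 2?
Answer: -11637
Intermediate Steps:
A = -9
A*1293 = -9*1293 = -11637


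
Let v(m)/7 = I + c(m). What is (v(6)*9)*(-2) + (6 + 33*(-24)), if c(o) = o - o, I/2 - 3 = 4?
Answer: -2550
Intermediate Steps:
I = 14 (I = 6 + 2*4 = 6 + 8 = 14)
c(o) = 0
v(m) = 98 (v(m) = 7*(14 + 0) = 7*14 = 98)
(v(6)*9)*(-2) + (6 + 33*(-24)) = (98*9)*(-2) + (6 + 33*(-24)) = 882*(-2) + (6 - 792) = -1764 - 786 = -2550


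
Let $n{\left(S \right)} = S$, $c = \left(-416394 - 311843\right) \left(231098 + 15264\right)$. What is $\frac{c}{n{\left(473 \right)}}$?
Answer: $- \frac{179409923794}{473} \approx -3.793 \cdot 10^{8}$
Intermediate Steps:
$c = -179409923794$ ($c = \left(-728237\right) 246362 = -179409923794$)
$\frac{c}{n{\left(473 \right)}} = - \frac{179409923794}{473}$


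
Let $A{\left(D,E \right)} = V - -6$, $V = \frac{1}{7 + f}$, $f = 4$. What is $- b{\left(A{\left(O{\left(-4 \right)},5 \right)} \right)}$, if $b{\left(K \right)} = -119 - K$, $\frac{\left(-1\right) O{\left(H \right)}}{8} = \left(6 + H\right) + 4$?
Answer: $\frac{1376}{11} \approx 125.09$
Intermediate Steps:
$V = \frac{1}{11}$ ($V = \frac{1}{7 + 4} = \frac{1}{11} \approx 0.090909$)
$O{\left(H \right)} = -80 - 8 H$ ($O{\left(H \right)} = - 8 \left(\left(6 + H\right) + 4\right) = - 8 \left(10 + H\right) = -80 - 8 H$)
$A{\left(D,E \right)} = \frac{67}{11}$ ($A{\left(D,E \right)} = \frac{1}{11} - -6 = \frac{1}{11} + 6 = \frac{67}{11}$)
$- b{\left(A{\left(O{\left(-4 \right)},5 \right)} \right)} = - (-119 - \frac{67}{11}) = \left(-1\right) \left(- \frac{1376}{11}\right) = \frac{1376}{11}$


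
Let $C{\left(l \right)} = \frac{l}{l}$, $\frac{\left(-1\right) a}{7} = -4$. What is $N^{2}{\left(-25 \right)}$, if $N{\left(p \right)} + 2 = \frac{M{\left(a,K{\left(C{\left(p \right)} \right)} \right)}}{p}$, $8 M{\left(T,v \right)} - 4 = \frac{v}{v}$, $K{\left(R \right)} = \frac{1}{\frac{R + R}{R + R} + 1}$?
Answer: $\frac{6561}{1600} \approx 4.1006$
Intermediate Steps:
$a = 28$ ($a = \left(-7\right) \left(-4\right) = 28$)
$C{\left(l \right)} = 1$
$K{\left(R \right)} = \frac{1}{2}$ ($K{\left(R \right)} = \frac{1}{\frac{2 R}{2 R} + 1} = \frac{1}{2 R \frac{1}{2 R} + 1} = \frac{1}{1 + 1} = \frac{1}{2}$)
$M{\left(T,v \right)} = \frac{5}{8}$ ($M{\left(T,v \right)} = \frac{1}{2} + \frac{v \frac{1}{v}}{8} = \frac{1}{2} + \frac{1}{8} \cdot 1 = \frac{1}{2} + \frac{1}{8} = \frac{5}{8}$)
$N{\left(p \right)} = -2 + \frac{5}{8 p}$
$N^{2}{\left(-25 \right)} = \left(-2 + \frac{5}{8 \left(-25\right)}\right)^{2} = \left(-2 + \frac{5}{8} \left(- \frac{1}{25}\right)\right)^{2} = \left(-2 - \frac{1}{40}\right)^{2} = \left(- \frac{81}{40}\right)^{2} = \frac{6561}{1600}$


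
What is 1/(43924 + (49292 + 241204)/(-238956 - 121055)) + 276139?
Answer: 4366539800468863/15812832668 ≈ 2.7614e+5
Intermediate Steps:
1/(43924 + (49292 + 241204)/(-238956 - 121055)) + 276139 = 1/(43924 + 290496/(-360011)) + 276139 = 1/(43924 + 290496*(-1/360011)) + 276139 = 1/(43924 - 290496/360011) + 276139 = 1/(15812832668/360011) + 276139 = 360011/15812832668 + 276139 = 4366539800468863/15812832668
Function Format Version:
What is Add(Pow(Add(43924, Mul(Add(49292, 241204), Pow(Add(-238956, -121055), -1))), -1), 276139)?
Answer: Rational(4366539800468863, 15812832668) ≈ 2.7614e+5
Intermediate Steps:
Add(Pow(Add(43924, Mul(Add(49292, 241204), Pow(Add(-238956, -121055), -1))), -1), 276139) = Add(Pow(Add(43924, Mul(290496, Pow(-360011, -1))), -1), 276139) = Add(Pow(Add(43924, Mul(290496, Rational(-1, 360011))), -1), 276139) = Add(Pow(Add(43924, Rational(-290496, 360011)), -1), 276139) = Add(Pow(Rational(15812832668, 360011), -1), 276139) = Add(Rational(360011, 15812832668), 276139) = Rational(4366539800468863, 15812832668)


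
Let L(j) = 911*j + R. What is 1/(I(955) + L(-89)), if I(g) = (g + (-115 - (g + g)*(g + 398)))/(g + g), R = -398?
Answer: -191/15820446 ≈ -1.2073e-5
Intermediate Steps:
I(g) = (-115 + g - 2*g*(398 + g))/(2*g) (I(g) = (g + (-115 - 2*g*(398 + g)))/((2*g)) = (g + (-115 - 2*g*(398 + g)))*(1/(2*g)) = (-115 + g - 2*g*(398 + g))*(1/(2*g)) = (-115 + g - 2*g*(398 + g))/(2*g))
L(j) = -398 + 911*j (L(j) = 911*j - 398 = -398 + 911*j)
1/(I(955) + L(-89)) = 1/((-795/2 - 1*955 - 115/2/955) + (-398 + 911*(-89))) = 1/((-795/2 - 955 - 115/2*1/955) + (-398 - 81079)) = 1/((-795/2 - 955 - 23/382) - 81477) = 1/(-258339/191 - 81477) = 1/(-15820446/191) = -191/15820446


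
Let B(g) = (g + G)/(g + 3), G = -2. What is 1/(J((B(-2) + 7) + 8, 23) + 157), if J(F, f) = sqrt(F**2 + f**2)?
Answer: 157/23999 - 5*sqrt(26)/23999 ≈ 0.0054796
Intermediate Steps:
B(g) = (-2 + g)/(3 + g) (B(g) = (g - 2)/(g + 3) = (-2 + g)/(3 + g))
1/(J((B(-2) + 7) + 8, 23) + 157) = 1/(sqrt((((-2 - 2)/(3 - 2) + 7) + 8)**2 + 23**2) + 157) = 1/(sqrt(((-4/1 + 7) + 8)**2 + 529) + 157) = 1/(sqrt(((1*(-4) + 7) + 8)**2 + 529) + 157) = 1/(sqrt(((-4 + 7) + 8)**2 + 529) + 157) = 1/(sqrt((3 + 8)**2 + 529) + 157) = 1/(sqrt(11**2 + 529) + 157) = 1/(sqrt(121 + 529) + 157) = 1/(sqrt(650) + 157) = 1/(5*sqrt(26) + 157) = 1/(157 + 5*sqrt(26))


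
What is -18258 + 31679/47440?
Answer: -866127841/47440 ≈ -18257.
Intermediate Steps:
-18258 + 31679/47440 = -866127841/47440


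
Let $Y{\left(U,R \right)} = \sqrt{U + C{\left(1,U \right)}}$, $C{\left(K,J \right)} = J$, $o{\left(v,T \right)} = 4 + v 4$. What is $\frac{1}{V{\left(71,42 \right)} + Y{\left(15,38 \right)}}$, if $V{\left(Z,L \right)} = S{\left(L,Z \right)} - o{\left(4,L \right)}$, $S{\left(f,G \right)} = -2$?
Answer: $- \frac{11}{227} - \frac{\sqrt{30}}{454} \approx -0.060522$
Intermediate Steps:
$o{\left(v,T \right)} = 4 + 4 v$
$V{\left(Z,L \right)} = -22$ ($V{\left(Z,L \right)} = -2 - \left(4 + 4 \cdot 4\right) = -2 - \left(4 + 16\right) = -2 - 20 = -22$)
$Y{\left(U,R \right)} = \sqrt{2} \sqrt{U}$ ($Y{\left(U,R \right)} = \sqrt{U + U} = \sqrt{2 U} = \sqrt{2} \sqrt{U}$)
$\frac{1}{V{\left(71,42 \right)} + Y{\left(15,38 \right)}} = \frac{1}{-22 + \sqrt{2} \sqrt{15}} = \frac{1}{-22 + \sqrt{30}}$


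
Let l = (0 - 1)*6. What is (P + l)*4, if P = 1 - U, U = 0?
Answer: -20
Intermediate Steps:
P = 1 (P = 1 - 1*0 = 1 + 0 = 1)
l = -6 (l = -1*6 = -6)
(P + l)*4 = (1 - 6)*4 = -5*4 = -20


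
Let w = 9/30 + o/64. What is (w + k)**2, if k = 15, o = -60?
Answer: 1320201/6400 ≈ 206.28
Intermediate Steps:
w = -51/80 (w = 9/30 - 60/64 = 9*(1/30) - 60*1/64 = 3/10 - 15/16 = -51/80 ≈ -0.63750)
(w + k)**2 = (-51/80 + 15)**2 = (1149/80)**2 = 1320201/6400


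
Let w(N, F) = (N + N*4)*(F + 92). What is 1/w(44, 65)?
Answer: 1/34540 ≈ 2.8952e-5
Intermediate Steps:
w(N, F) = 5*N*(92 + F) (w(N, F) = (N + 4*N)*(92 + F) = (5*N)*(92 + F) = 5*N*(92 + F))
1/w(44, 65) = 1/(5*44*(92 + 65)) = 1/(5*44*157) = 1/34540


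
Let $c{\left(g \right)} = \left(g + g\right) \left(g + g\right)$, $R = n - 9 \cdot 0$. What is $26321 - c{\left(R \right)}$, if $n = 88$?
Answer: $-4655$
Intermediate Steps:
$R = 88$ ($R = 88 - 9 \cdot 0 = 88 - 0 = 88 + 0 = 88$)
$c{\left(g \right)} = 4 g^{2}$ ($c{\left(g \right)} = 2 g 2 g = 4 g^{2}$)
$26321 - c{\left(R \right)} = 26321 - 4 \cdot 88^{2} = 26321 - 4 \cdot 7744 = 26321 - 30976 = -4655$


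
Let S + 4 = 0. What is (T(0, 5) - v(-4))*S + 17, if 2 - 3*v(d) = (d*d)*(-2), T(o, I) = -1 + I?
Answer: 139/3 ≈ 46.333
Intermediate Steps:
S = -4 (S = -4 + 0 = -4)
v(d) = 2/3 + 2*d**2/3 (v(d) = 2/3 - d*d*(-2)/3 = 2/3 - d**2*(-2)/3 = 2/3 - (-2)*d**2/3 = 2/3 + 2*d**2/3)
(T(0, 5) - v(-4))*S + 17 = ((-1 + 5) - (2/3 + (2/3)*(-4)**2))*(-4) + 17 = (4 - (2/3 + (2/3)*16))*(-4) + 17 = (4 - (2/3 + 32/3))*(-4) + 17 = (4 - 1*34/3)*(-4) + 17 = (4 - 34/3)*(-4) + 17 = -22/3*(-4) + 17 = 88/3 + 17 = 139/3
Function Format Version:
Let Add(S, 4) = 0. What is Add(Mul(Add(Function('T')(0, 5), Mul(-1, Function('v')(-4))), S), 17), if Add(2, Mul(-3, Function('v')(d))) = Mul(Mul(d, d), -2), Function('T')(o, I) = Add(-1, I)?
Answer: Rational(139, 3) ≈ 46.333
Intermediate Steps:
S = -4 (S = Add(-4, 0) = -4)
Function('v')(d) = Add(Rational(2, 3), Mul(Rational(2, 3), Pow(d, 2))) (Function('v')(d) = Add(Rational(2, 3), Mul(Rational(-1, 3), Mul(Mul(d, d), -2))) = Add(Rational(2, 3), Mul(Rational(-1, 3), Mul(Pow(d, 2), -2))) = Add(Rational(2, 3), Mul(Rational(-1, 3), Mul(-2, Pow(d, 2)))) = Add(Rational(2, 3), Mul(Rational(2, 3), Pow(d, 2))))
Add(Mul(Add(Function('T')(0, 5), Mul(-1, Function('v')(-4))), S), 17) = Add(Mul(Add(Add(-1, 5), Mul(-1, Add(Rational(2, 3), Mul(Rational(2, 3), Pow(-4, 2))))), -4), 17) = Add(Mul(Add(4, Mul(-1, Add(Rational(2, 3), Mul(Rational(2, 3), 16)))), -4), 17) = Add(Mul(Add(4, Mul(-1, Add(Rational(2, 3), Rational(32, 3)))), -4), 17) = Add(Mul(Add(4, Mul(-1, Rational(34, 3))), -4), 17) = Add(Mul(Add(4, Rational(-34, 3)), -4), 17) = Add(Mul(Rational(-22, 3), -4), 17) = Add(Rational(88, 3), 17) = Rational(139, 3)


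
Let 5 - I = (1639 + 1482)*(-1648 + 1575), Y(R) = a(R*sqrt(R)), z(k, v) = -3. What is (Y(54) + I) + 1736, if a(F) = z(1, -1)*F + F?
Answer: 229574 - 324*sqrt(6) ≈ 2.2878e+5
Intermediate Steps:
a(F) = -2*F (a(F) = -3*F + F = -2*F)
Y(R) = -2*R**(3/2) (Y(R) = -2*R*sqrt(R) = -2*R**(3/2))
I = 227838 (I = 5 - (1639 + 1482)*(-1648 + 1575) = 5 - 3121*(-73) = 5 - 1*(-227833) = 5 + 227833 = 227838)
(Y(54) + I) + 1736 = (-324*sqrt(6) + 227838) + 1736 = (227838 - 324*sqrt(6)) + 1736 = 229574 - 324*sqrt(6)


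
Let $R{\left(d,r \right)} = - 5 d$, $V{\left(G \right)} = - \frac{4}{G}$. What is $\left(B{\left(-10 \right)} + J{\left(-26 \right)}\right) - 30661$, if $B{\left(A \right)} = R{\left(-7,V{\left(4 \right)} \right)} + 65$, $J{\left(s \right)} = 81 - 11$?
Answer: $-30491$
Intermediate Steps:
$J{\left(s \right)} = 70$
$B{\left(A \right)} = 100$ ($B{\left(A \right)} = \left(-5\right) \left(-7\right) + 65 = 35 + 65 = 100$)
$\left(B{\left(-10 \right)} + J{\left(-26 \right)}\right) - 30661 = \left(100 + 70\right) - 30661 = 170 - 30661 = -30491$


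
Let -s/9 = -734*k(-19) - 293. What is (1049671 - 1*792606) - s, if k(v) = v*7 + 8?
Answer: 1080178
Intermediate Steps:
k(v) = 8 + 7*v (k(v) = 7*v + 8 = 8 + 7*v)
s = -823113 (s = -9*(-734*(8 + 7*(-19)) - 293) = -9*(-734*(8 - 133) - 293) = -9*(-734*(-125) - 293) = -9*(91750 - 293) = -9*91457 = -823113)
(1049671 - 1*792606) - s = (1049671 - 1*792606) - 1*(-823113) = (1049671 - 792606) + 823113 = 257065 + 823113 = 1080178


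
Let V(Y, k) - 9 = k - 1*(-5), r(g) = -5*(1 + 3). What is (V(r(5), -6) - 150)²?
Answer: 20164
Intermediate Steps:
r(g) = -20 (r(g) = -5*4 = -20)
V(Y, k) = 14 + k (V(Y, k) = 9 + (k - 1*(-5)) = 9 + (k + 5) = 9 + (5 + k) = 14 + k)
(V(r(5), -6) - 150)² = ((14 - 6) - 150)² = (8 - 150)² = (-142)² = 20164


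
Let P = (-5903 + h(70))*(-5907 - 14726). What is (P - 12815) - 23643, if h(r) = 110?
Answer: 119490511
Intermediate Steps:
P = 119526969 (P = (-5903 + 110)*(-5907 - 14726) = -5793*(-20633) = 119526969)
(P - 12815) - 23643 = (119526969 - 12815) - 23643 = 119514154 - 23643 = 119490511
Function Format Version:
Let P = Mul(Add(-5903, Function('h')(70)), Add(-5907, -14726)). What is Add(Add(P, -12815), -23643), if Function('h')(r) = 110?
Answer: 119490511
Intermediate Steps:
P = 119526969 (P = Mul(Add(-5903, 110), Add(-5907, -14726)) = Mul(-5793, -20633) = 119526969)
Add(Add(P, -12815), -23643) = Add(Add(119526969, -12815), -23643) = Add(119514154, -23643) = 119490511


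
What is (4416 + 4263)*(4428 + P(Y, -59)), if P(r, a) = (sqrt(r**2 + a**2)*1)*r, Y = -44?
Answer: 38430612 - 381876*sqrt(5417) ≈ 1.0324e+7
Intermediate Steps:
P(r, a) = r*sqrt(a**2 + r**2) (P(r, a) = (sqrt(a**2 + r**2)*1)*r = sqrt(a**2 + r**2)*r = r*sqrt(a**2 + r**2))
(4416 + 4263)*(4428 + P(Y, -59)) = (4416 + 4263)*(4428 - 44*sqrt((-59)**2 + (-44)**2)) = 8679*(4428 - 44*sqrt(3481 + 1936)) = 8679*(4428 - 44*sqrt(5417)) = 38430612 - 381876*sqrt(5417)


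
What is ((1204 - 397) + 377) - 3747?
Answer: -2563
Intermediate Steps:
((1204 - 397) + 377) - 3747 = (807 + 377) - 3747 = 1184 - 3747 = -2563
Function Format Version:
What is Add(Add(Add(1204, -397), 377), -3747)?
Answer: -2563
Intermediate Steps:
Add(Add(Add(1204, -397), 377), -3747) = Add(Add(807, 377), -3747) = Add(1184, -3747) = -2563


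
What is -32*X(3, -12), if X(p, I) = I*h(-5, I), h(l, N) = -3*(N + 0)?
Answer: 13824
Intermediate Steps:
h(l, N) = -3*N
X(p, I) = -3*I**2 (X(p, I) = I*(-3*I) = -3*I**2)
-32*X(3, -12) = -(-96)*(-12)**2 = -(-96)*144 = -32*(-432) = 13824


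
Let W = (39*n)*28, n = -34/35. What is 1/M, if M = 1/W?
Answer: -5304/5 ≈ -1060.8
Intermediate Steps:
n = -34/35 (n = -34*1/35 = -34/35 ≈ -0.97143)
W = -5304/5 (W = (39*(-34/35))*28 = -1326/35*28 = -5304/5 ≈ -1060.8)
M = -5/5304 (M = 1/(-5304/5) = -5/5304 ≈ -0.00094268)
1/M = 1/(-5/5304) = -5304/5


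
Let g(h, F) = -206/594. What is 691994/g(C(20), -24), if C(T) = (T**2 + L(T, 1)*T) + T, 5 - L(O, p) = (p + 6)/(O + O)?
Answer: -205522218/103 ≈ -1.9954e+6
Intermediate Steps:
L(O, p) = 5 - (6 + p)/(2*O) (L(O, p) = 5 - (p + 6)/(O + O) = 5 - (6 + p)/(2*O))
C(T) = -7/2 + T**2 + 6*T (C(T) = (T**2 + ((-6 - 1*1 + 10*T)/(2*T))*T) + T = (T**2 + ((-6 - 1 + 10*T)/(2*T))*T) + T = (T**2 + ((-7 + 10*T)/(2*T))*T) + T = (T**2 + (-7/2 + 5*T)) + T = (-7/2 + T**2 + 5*T) + T = -7/2 + T**2 + 6*T)
g(h, F) = -103/297 (g(h, F) = -206*1/594 = -103/297)
691994/g(C(20), -24) = 691994/(-103/297) = 691994*(-297/103) = -205522218/103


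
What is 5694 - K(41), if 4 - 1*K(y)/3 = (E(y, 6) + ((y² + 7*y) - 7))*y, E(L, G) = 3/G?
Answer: 493893/2 ≈ 2.4695e+5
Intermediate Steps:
K(y) = 12 - 3*y*(-13/2 + y² + 7*y) (K(y) = 12 - 3*(3/6 + ((y² + 7*y) - 7))*y = 12 - 3*(3*(⅙) + (-7 + y² + 7*y))*y = 12 - 3*(½ + (-7 + y² + 7*y))*y = 12 - 3*(-13/2 + y² + 7*y)*y = 12 - 3*y*(-13/2 + y² + 7*y))
5694 - K(41) = 5694 - (12 - 21*41² - 3*41³ + (39/2)*41) = 5694 - (12 - 21*1681 - 3*68921 + 1599/2) = 5694 - (12 - 35301 - 206763 + 1599/2) = 5694 - 1*(-482505/2) = 5694 + 482505/2 = 493893/2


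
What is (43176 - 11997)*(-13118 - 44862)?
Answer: -1807758420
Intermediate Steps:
(43176 - 11997)*(-13118 - 44862) = 31179*(-57980) = -1807758420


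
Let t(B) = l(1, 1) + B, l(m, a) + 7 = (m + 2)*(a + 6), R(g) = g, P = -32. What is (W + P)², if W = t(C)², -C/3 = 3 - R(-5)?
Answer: 4624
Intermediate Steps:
l(m, a) = -7 + (2 + m)*(6 + a) (l(m, a) = -7 + (m + 2)*(a + 6) = -7 + (2 + m)*(6 + a))
C = -24 (C = -3*(3 - 1*(-5)) = -3*(3 + 5) = -3*8 = -24)
t(B) = 14 + B (t(B) = (5 + 2*1 + 6*1 + 1*1) + B = (5 + 2 + 6 + 1) + B = 14 + B)
W = 100 (W = (14 - 24)² = (-10)² = 100)
(W + P)² = (100 - 32)² = 68² = 4624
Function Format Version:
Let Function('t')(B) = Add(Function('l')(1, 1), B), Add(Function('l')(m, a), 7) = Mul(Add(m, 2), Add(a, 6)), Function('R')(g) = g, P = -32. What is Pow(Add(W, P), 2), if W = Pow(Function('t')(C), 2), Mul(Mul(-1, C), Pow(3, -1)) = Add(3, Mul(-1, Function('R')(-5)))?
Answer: 4624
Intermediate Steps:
Function('l')(m, a) = Add(-7, Mul(Add(2, m), Add(6, a))) (Function('l')(m, a) = Add(-7, Mul(Add(m, 2), Add(a, 6))) = Add(-7, Mul(Add(2, m), Add(6, a))))
C = -24 (C = Mul(-3, Add(3, Mul(-1, -5))) = Mul(-3, Add(3, 5)) = Mul(-3, 8) = -24)
Function('t')(B) = Add(14, B) (Function('t')(B) = Add(Add(5, Mul(2, 1), Mul(6, 1), Mul(1, 1)), B) = Add(Add(5, 2, 6, 1), B) = Add(14, B))
W = 100 (W = Pow(Add(14, -24), 2) = Pow(-10, 2) = 100)
Pow(Add(W, P), 2) = Pow(Add(100, -32), 2) = Pow(68, 2) = 4624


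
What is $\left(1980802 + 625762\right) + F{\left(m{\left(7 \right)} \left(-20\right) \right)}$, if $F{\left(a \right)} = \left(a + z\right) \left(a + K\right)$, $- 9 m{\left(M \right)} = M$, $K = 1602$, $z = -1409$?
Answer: $\frac{28559806}{81} \approx 3.5259 \cdot 10^{5}$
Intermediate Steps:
$m{\left(M \right)} = - \frac{M}{9}$
$F{\left(a \right)} = \left(-1409 + a\right) \left(1602 + a\right)$ ($F{\left(a \right)} = \left(a - 1409\right) \left(a + 1602\right) = \left(-1409 + a\right) \left(1602 + a\right)$)
$\left(1980802 + 625762\right) + F{\left(m{\left(7 \right)} \left(-20\right) \right)} = \left(1980802 + 625762\right) + \left(-2257218 + \left(\left(- \frac{1}{9}\right) 7 \left(-20\right)\right)^{2} + 193 \left(- \frac{1}{9}\right) 7 \left(-20\right)\right) = 2606564 + \left(-2257218 + \left(\left(- \frac{7}{9}\right) \left(-20\right)\right)^{2} + 193 \left(\left(- \frac{7}{9}\right) \left(-20\right)\right)\right) = 2606564 + \left(-2257218 + \left(\frac{140}{9}\right)^{2} + 193 \cdot \frac{140}{9}\right) = 2606564 + \left(-2257218 + \frac{19600}{81} + \frac{27020}{9}\right) = 2606564 - \frac{182571878}{81} = \frac{28559806}{81}$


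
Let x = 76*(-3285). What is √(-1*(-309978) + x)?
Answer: 3*√6702 ≈ 245.60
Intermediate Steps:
x = -249660
√(-1*(-309978) + x) = √(-1*(-309978) - 249660) = √(309978 - 249660) = √60318 = 3*√6702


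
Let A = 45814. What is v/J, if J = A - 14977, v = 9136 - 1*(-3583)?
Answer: 12719/30837 ≈ 0.41246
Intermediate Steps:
v = 12719 (v = 9136 + 3583 = 12719)
J = 30837 (J = 45814 - 14977 = 30837)
v/J = 12719/30837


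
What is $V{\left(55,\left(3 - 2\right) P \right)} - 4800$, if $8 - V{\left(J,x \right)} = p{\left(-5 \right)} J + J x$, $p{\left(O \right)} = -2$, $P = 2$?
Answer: $-4792$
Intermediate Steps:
$V{\left(J,x \right)} = 8 + 2 J - J x$ ($V{\left(J,x \right)} = 8 - \left(- 2 J + J x\right) = 8 + 2 J - J x$)
$V{\left(55,\left(3 - 2\right) P \right)} - 4800 = \left(8 + 2 \cdot 55 - 55 \left(3 - 2\right) 2\right) - 4800 = \left(8 + 110 - 55 \cdot 1 \cdot 2\right) - 4800 = \left(8 + 110 - 55 \cdot 2\right) - 4800 = \left(8 + 110 - 110\right) - 4800 = 8 - 4800 = -4792$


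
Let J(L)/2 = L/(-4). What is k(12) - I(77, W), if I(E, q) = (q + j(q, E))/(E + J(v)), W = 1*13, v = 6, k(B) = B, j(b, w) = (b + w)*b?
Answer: -295/74 ≈ -3.9865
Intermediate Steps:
j(b, w) = b*(b + w)
W = 13
J(L) = -L/2 (J(L) = 2*(L/(-4)) = 2*(L*(-¼)) = 2*(-L/4) = -L/2)
I(E, q) = (q + q*(E + q))/(-3 + E) (I(E, q) = (q + q*(q + E))/(E - ½*6) = (q + q*(E + q))/(E - 3) = (q + q*(E + q))/(-3 + E))
k(12) - I(77, W) = 12 - 13*(1 + 77 + 13)/(-3 + 77) = 12 - 13*91/74 = 12 - 1*1183/74 = 12 - 1183/74 = -295/74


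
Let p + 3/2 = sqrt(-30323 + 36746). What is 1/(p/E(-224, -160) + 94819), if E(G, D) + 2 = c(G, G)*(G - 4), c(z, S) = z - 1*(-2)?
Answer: 971620531631212/92128087159944851749 - 202456*sqrt(6423)/92128087159944851749 ≈ 1.0546e-5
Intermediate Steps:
p = -3/2 + sqrt(6423) (p = -3/2 + sqrt(-30323 + 36746) = -3/2 + sqrt(6423) ≈ 78.644)
c(z, S) = 2 + z (c(z, S) = z + 2 = 2 + z)
E(G, D) = -2 + (-4 + G)*(2 + G) (E(G, D) = -2 + (2 + G)*(G - 4) = -2 + (2 + G)*(-4 + G) = -2 + (-4 + G)*(2 + G))
1/(p/E(-224, -160) + 94819) = 1/((-3/2 + sqrt(6423))/(-10 + (-224)**2 - 2*(-224)) + 94819) = 1/((-3/2 + sqrt(6423))/(-10 + 50176 + 448) + 94819) = 1/((-3/2 + sqrt(6423))/50614 + 94819) = 1/((-3/2 + sqrt(6423))*(1/50614) + 94819) = 1/((-3/101228 + sqrt(6423)/50614) + 94819) = 1/(9598337729/101228 + sqrt(6423)/50614)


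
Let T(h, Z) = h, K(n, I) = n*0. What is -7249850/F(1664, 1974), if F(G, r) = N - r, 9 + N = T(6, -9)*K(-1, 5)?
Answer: 7249850/1983 ≈ 3656.0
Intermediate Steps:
K(n, I) = 0
N = -9 (N = -9 + 6*0 = -9 + 0 = -9)
F(G, r) = -9 - r
-7249850/F(1664, 1974) = -7249850/(-9 - 1*1974) = -7249850/(-9 - 1974) = -7249850/(-1983) = -7249850*(-1/1983) = 7249850/1983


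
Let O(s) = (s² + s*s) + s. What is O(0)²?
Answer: 0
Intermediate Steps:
O(s) = s + 2*s² (O(s) = (s² + s²) + s = 2*s² + s = s + 2*s²)
O(0)² = (0*(1 + 2*0))² = (0*(1 + 0))² = (0*1)² = 0² = 0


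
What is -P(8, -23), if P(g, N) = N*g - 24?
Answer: 208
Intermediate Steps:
P(g, N) = -24 + N*g
-P(8, -23) = -(-24 - 23*8) = -(-24 - 184) = -1*(-208) = 208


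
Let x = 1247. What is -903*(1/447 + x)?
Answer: -167780410/149 ≈ -1.1260e+6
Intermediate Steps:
-903*(1/447 + x) = -903*(1/447 + 1247) = -903*557410/447 = -167780410/149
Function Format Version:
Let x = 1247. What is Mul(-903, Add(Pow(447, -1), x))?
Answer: Rational(-167780410, 149) ≈ -1.1260e+6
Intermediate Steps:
Mul(-903, Add(Pow(447, -1), x)) = Mul(-903, Add(Pow(447, -1), 1247)) = Mul(-903, Add(Rational(1, 447), 1247)) = Mul(-903, Rational(557410, 447)) = Rational(-167780410, 149)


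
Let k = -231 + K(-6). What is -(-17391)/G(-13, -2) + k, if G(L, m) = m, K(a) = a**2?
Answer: -17781/2 ≈ -8890.5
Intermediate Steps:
k = -195 (k = -231 + (-6)**2 = -231 + 36 = -195)
-(-17391)/G(-13, -2) + k = -(-17391)/(-2) - 195 = -(-17391)*(-1)/2 - 195 = -341*51/2 - 195 = -17391/2 - 195 = -17781/2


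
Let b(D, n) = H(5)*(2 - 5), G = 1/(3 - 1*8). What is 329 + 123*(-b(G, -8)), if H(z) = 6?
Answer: 2543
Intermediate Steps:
G = -1/5 (G = 1/(3 - 8) = 1/(-5) = -1/5 ≈ -0.20000)
b(D, n) = -18 (b(D, n) = 6*(2 - 5) = 6*(-3) = -18)
329 + 123*(-b(G, -8)) = 329 + 123*(-1*(-18)) = 329 + 123*18 = 329 + 2214 = 2543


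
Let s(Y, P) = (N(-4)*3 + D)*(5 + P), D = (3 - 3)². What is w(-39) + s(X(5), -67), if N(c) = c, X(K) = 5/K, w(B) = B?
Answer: 705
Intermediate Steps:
D = 0 (D = 0² = 0)
s(Y, P) = -60 - 12*P (s(Y, P) = (-4*3 + 0)*(5 + P) = (-12 + 0)*(5 + P) = -12*(5 + P) = -60 - 12*P)
w(-39) + s(X(5), -67) = -39 + (-60 - 12*(-67)) = -39 + (-60 + 804) = -39 + 744 = 705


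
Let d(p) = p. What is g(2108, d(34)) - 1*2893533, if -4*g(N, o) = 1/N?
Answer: -24398270257/8432 ≈ -2.8935e+6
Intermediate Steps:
g(N, o) = -1/(4*N)
g(2108, d(34)) - 1*2893533 = -¼/2108 - 1*2893533 = -¼*1/2108 - 2893533 = -1/8432 - 2893533 = -24398270257/8432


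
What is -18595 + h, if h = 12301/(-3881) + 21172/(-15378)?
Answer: -555029229010/29841009 ≈ -18600.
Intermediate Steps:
h = -135666655/29841009 (h = 12301*(-1/3881) + 21172*(-1/15378) = -12301/3881 - 10586/7689 = -135666655/29841009 ≈ -4.5463)
-18595 + h = -18595 - 135666655/29841009 = -555029229010/29841009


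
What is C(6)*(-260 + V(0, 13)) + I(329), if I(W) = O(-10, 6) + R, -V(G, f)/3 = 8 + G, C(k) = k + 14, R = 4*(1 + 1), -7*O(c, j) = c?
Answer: -39694/7 ≈ -5670.6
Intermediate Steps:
O(c, j) = -c/7
R = 8 (R = 4*2 = 8)
C(k) = 14 + k
V(G, f) = -24 - 3*G (V(G, f) = -3*(8 + G) = -24 - 3*G)
I(W) = 66/7 (I(W) = -1/7*(-10) + 8 = 10/7 + 8 = 66/7)
C(6)*(-260 + V(0, 13)) + I(329) = (14 + 6)*(-260 + (-24 - 3*0)) + 66/7 = 20*(-260 + (-24 + 0)) + 66/7 = 20*(-260 - 24) + 66/7 = 20*(-284) + 66/7 = -5680 + 66/7 = -39694/7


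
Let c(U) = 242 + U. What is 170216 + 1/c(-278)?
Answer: 6127775/36 ≈ 1.7022e+5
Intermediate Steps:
170216 + 1/c(-278) = 170216 + 1/(242 - 278) = 170216 + 1/(-36) = 170216 - 1/36 = 6127775/36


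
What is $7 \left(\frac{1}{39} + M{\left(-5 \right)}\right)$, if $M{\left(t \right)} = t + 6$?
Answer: $\frac{280}{39} \approx 7.1795$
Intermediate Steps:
$M{\left(t \right)} = 6 + t$
$7 \left(\frac{1}{39} + M{\left(-5 \right)}\right) = 7 \left(\frac{1}{39} + \left(6 - 5\right)\right) = 7 \left(\frac{1}{39} + 1\right) = 7 \cdot \frac{40}{39} = \frac{280}{39}$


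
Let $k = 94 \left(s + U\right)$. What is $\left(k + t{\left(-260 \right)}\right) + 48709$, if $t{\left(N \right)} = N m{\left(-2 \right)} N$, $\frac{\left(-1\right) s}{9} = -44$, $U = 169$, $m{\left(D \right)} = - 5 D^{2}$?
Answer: $-1250181$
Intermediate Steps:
$s = 396$ ($s = \left(-9\right) \left(-44\right) = 396$)
$k = 53110$ ($k = 94 \left(396 + 169\right) = 94 \cdot 565 = 53110$)
$t{\left(N \right)} = - 20 N^{2}$ ($t{\left(N \right)} = N \left(- 5 \left(-2\right)^{2}\right) N = N \left(\left(-5\right) 4\right) N = N \left(-20\right) N = - 20 N N = - 20 N^{2}$)
$\left(k + t{\left(-260 \right)}\right) + 48709 = \left(53110 - 20 \left(-260\right)^{2}\right) + 48709 = \left(53110 - 1352000\right) + 48709 = -1298890 + 48709 = -1250181$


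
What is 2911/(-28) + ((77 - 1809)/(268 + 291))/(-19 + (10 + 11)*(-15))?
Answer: -271726335/2613884 ≈ -103.95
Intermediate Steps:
2911/(-28) + ((77 - 1809)/(268 + 291))/(-19 + (10 + 11)*(-15)) = 2911*(-1/28) + (-1732/559)/(-19 + 21*(-15)) = -2911/28 + (-1732*1/559)/(-19 - 315) = -2911/28 - 1732/559/(-334) = -2911/28 - 1732/559*(-1/334) = -2911/28 + 866/93353 = -271726335/2613884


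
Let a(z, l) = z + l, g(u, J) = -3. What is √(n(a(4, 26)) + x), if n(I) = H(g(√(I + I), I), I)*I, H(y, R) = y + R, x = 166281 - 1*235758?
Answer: I*√68667 ≈ 262.04*I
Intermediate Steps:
a(z, l) = l + z
x = -69477 (x = 166281 - 235758 = -69477)
H(y, R) = R + y
n(I) = I*(-3 + I) (n(I) = (I - 3)*I = (-3 + I)*I = I*(-3 + I))
√(n(a(4, 26)) + x) = √((26 + 4)*(-3 + (26 + 4)) - 69477) = √(30*(-3 + 30) - 69477) = √(30*27 - 69477) = √(810 - 69477) = √(-68667) = I*√68667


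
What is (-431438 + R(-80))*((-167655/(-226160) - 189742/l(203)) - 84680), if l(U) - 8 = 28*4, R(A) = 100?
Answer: 12622240594911307/339240 ≈ 3.7207e+10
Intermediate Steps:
l(U) = 120 (l(U) = 8 + 28*4 = 8 + 112 = 120)
(-431438 + R(-80))*((-167655/(-226160) - 189742/l(203)) - 84680) = (-431438 + 100)*((-167655/(-226160) - 189742/120) - 84680) = -431338*((-167655*(-1/226160) - 189742*1/120) - 84680) = -431338*((33531/45232 - 94871/60) - 84680) = -431338*(-1072298303/678480 - 84680) = -431338*(-58525984703/678480) = 12622240594911307/339240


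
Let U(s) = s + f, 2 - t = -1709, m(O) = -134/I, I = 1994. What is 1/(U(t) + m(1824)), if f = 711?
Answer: 997/2414667 ≈ 0.00041289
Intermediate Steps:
m(O) = -67/997 (m(O) = -134/1994 = -134*1/1994 = -67/997)
t = 1711 (t = 2 - 1*(-1709) = 2 + 1709 = 1711)
U(s) = 711 + s (U(s) = s + 711 = 711 + s)
1/(U(t) + m(1824)) = 1/((711 + 1711) - 67/997) = 1/(2422 - 67/997) = 1/(2414667/997) = 997/2414667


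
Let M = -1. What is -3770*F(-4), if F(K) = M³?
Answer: 3770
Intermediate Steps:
F(K) = -1 (F(K) = (-1)³ = -1)
-3770*F(-4) = -3770*(-1) = 3770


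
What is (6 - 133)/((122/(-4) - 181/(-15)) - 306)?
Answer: 3810/9733 ≈ 0.39145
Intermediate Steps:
(6 - 133)/((122/(-4) - 181/(-15)) - 306) = -127/((122*(-1/4) - 181*(-1/15)) - 306) = -127/((-61/2 + 181/15) - 306) = -127/(-553/30 - 306) = -127/(-9733/30) = -127*(-30/9733) = 3810/9733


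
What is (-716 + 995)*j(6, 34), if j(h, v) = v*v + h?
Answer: 324198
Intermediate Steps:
j(h, v) = h + v² (j(h, v) = v² + h = h + v²)
(-716 + 995)*j(6, 34) = (-716 + 995)*(6 + 34²) = 279*(6 + 1156) = 279*1162 = 324198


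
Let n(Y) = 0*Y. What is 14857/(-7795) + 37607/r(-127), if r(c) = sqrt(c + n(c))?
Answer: -14857/7795 - 37607*I*sqrt(127)/127 ≈ -1.906 - 3337.1*I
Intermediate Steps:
n(Y) = 0
r(c) = sqrt(c) (r(c) = sqrt(c + 0) = sqrt(c))
14857/(-7795) + 37607/r(-127) = 14857/(-7795) + 37607/(sqrt(-127)) = 14857*(-1/7795) + 37607/((I*sqrt(127))) = -14857/7795 + 37607*(-I*sqrt(127)/127) = -14857/7795 - 37607*I*sqrt(127)/127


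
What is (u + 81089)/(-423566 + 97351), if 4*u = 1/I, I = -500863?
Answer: -3065243759/12331247060 ≈ -0.24858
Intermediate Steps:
u = -1/2003452 (u = (¼)/(-500863) = (¼)*(-1/500863) = -1/2003452 ≈ -4.9914e-7)
(u + 81089)/(-423566 + 97351) = (-1/2003452 + 81089)/(-423566 + 97351) = (162457919227/2003452)/(-326215) = (162457919227/2003452)*(-1/326215) = -3065243759/12331247060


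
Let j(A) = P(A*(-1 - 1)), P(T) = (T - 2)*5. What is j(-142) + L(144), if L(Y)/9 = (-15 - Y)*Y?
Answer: -204654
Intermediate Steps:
P(T) = -10 + 5*T (P(T) = (-2 + T)*5 = -10 + 5*T)
j(A) = -10 - 10*A (j(A) = -10 + 5*(A*(-1 - 1)) = -10 + 5*(A*(-2)) = -10 + 5*(-2*A) = -10 - 10*A)
L(Y) = 9*Y*(-15 - Y) (L(Y) = 9*((-15 - Y)*Y) = 9*(Y*(-15 - Y)) = 9*Y*(-15 - Y))
j(-142) + L(144) = (-10 - 10*(-142)) - 9*144*(15 + 144) = (-10 + 1420) - 9*144*159 = 1410 - 206064 = -204654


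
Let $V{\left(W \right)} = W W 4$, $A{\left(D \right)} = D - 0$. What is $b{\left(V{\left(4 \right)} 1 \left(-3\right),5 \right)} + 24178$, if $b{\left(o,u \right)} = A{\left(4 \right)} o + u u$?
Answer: $23435$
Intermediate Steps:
$A{\left(D \right)} = D$ ($A{\left(D \right)} = D + 0 = D$)
$V{\left(W \right)} = 4 W^{2}$ ($V{\left(W \right)} = W^{2} \cdot 4 = 4 W^{2}$)
$b{\left(o,u \right)} = u^{2} + 4 o$ ($b{\left(o,u \right)} = 4 o + u u = 4 o + u^{2} = u^{2} + 4 o$)
$b{\left(V{\left(4 \right)} 1 \left(-3\right),5 \right)} + 24178 = \left(5^{2} + 4 \cdot 4 \cdot 4^{2} \cdot 1 \left(-3\right)\right) + 24178 = \left(25 + 4 \cdot 4 \cdot 16 \cdot 1 \left(-3\right)\right) + 24178 = \left(25 + 4 \cdot 64 \cdot 1 \left(-3\right)\right) + 24178 = \left(25 + 4 \cdot 64 \left(-3\right)\right) + 24178 = \left(25 + 4 \left(-192\right)\right) + 24178 = \left(25 - 768\right) + 24178 = -743 + 24178 = 23435$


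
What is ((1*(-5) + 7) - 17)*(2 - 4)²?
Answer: -60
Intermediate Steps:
((1*(-5) + 7) - 17)*(2 - 4)² = ((-5 + 7) - 17)*(-2)² = (2 - 17)*4 = -15*4 = -60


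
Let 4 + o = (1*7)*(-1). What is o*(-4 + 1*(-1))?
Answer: 55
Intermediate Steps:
o = -11 (o = -4 + (1*7)*(-1) = -4 + 7*(-1) = -4 - 7 = -11)
o*(-4 + 1*(-1)) = -11*(-4 + 1*(-1)) = -11*(-4 - 1) = -11*(-5) = 55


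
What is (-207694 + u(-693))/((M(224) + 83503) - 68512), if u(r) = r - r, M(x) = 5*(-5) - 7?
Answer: -207694/14959 ≈ -13.884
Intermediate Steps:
M(x) = -32 (M(x) = -25 - 7 = -32)
u(r) = 0
(-207694 + u(-693))/((M(224) + 83503) - 68512) = (-207694 + 0)/((-32 + 83503) - 68512) = -207694/(83471 - 68512) = -207694/14959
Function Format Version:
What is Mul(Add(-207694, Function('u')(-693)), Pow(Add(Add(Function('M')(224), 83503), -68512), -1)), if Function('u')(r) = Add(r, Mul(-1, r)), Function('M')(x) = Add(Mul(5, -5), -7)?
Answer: Rational(-207694, 14959) ≈ -13.884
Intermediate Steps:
Function('M')(x) = -32 (Function('M')(x) = Add(-25, -7) = -32)
Function('u')(r) = 0
Mul(Add(-207694, Function('u')(-693)), Pow(Add(Add(Function('M')(224), 83503), -68512), -1)) = Mul(Add(-207694, 0), Pow(Add(Add(-32, 83503), -68512), -1)) = Mul(-207694, Pow(Add(83471, -68512), -1)) = Mul(-207694, Pow(14959, -1)) = Mul(-207694, Rational(1, 14959)) = Rational(-207694, 14959)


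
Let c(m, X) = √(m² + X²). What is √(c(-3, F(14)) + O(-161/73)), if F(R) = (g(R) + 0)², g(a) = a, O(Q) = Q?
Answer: √(-11753 + 26645*√1537)/73 ≈ 13.922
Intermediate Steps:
F(R) = R² (F(R) = (R + 0)² = R²)
c(m, X) = √(X² + m²)
√(c(-3, F(14)) + O(-161/73)) = √(√((14²)² + (-3)²) - 161/73) = √(√(196² + 9) - 161*1/73) = √(√(38416 + 9) - 161/73) = √(√38425 - 161/73) = √(5*√1537 - 161/73) = √(-161/73 + 5*√1537)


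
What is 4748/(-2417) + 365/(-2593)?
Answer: -13193769/6267281 ≈ -2.1052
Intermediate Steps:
4748/(-2417) + 365/(-2593) = 4748*(-1/2417) + 365*(-1/2593) = -4748/2417 - 365/2593 = -13193769/6267281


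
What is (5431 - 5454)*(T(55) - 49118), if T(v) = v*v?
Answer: 1060139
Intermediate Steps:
T(v) = v²
(5431 - 5454)*(T(55) - 49118) = (5431 - 5454)*(55² - 49118) = -23*(3025 - 49118) = -23*(-46093) = 1060139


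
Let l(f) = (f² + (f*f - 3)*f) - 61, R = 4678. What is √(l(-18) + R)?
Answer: 3*I*√93 ≈ 28.931*I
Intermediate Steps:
l(f) = -61 + f² + f*(-3 + f²) (l(f) = (f² + (f² - 3)*f) - 61 = (f² + (-3 + f²)*f) - 61 = (f² + f*(-3 + f²)) - 61 = -61 + f² + f*(-3 + f²))
√(l(-18) + R) = √((-61 + (-18)² + (-18)³ - 3*(-18)) + 4678) = √((-61 + 324 - 5832 + 54) + 4678) = √(-5515 + 4678) = √(-837) = 3*I*√93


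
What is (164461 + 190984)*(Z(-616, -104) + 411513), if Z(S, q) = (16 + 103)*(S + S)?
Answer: 94159157725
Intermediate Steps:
Z(S, q) = 238*S (Z(S, q) = 119*(2*S) = 238*S)
(164461 + 190984)*(Z(-616, -104) + 411513) = (164461 + 190984)*(238*(-616) + 411513) = 355445*(-146608 + 411513) = 355445*264905 = 94159157725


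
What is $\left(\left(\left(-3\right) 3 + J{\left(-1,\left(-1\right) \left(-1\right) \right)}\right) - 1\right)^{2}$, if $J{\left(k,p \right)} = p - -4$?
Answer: $25$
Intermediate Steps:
$J{\left(k,p \right)} = 4 + p$ ($J{\left(k,p \right)} = p + 4 = 4 + p$)
$\left(\left(\left(-3\right) 3 + J{\left(-1,\left(-1\right) \left(-1\right) \right)}\right) - 1\right)^{2} = \left(\left(\left(-3\right) 3 + \left(4 - -1\right)\right) - 1\right)^{2} = \left(\left(-9 + \left(4 + 1\right)\right) - 1\right)^{2} = \left(\left(-9 + 5\right) - 1\right)^{2} = \left(-4 - 1\right)^{2} = \left(-5\right)^{2} = 25$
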